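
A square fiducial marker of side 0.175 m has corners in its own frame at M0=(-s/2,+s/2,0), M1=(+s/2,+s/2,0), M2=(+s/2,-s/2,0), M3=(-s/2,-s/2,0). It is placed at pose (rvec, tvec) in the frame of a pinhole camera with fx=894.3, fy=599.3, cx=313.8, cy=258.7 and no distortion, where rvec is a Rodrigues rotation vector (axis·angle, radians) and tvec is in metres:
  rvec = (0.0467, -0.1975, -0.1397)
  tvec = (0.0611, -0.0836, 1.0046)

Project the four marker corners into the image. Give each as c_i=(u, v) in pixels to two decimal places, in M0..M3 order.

c0=(302.85, 268.03) c1=(451.21, 253.13) c2=(432.04, 150.98) c3=(281.44, 162.54)

Intrinsics K: fx=894.3, fy=599.3, cx=313.8, cy=258.7
Marker side s = 0.175 m; corners in marker frame (Z=0):
  M0 = (-0.0875, +0.0875, 0)
  M1 = (+0.0875, +0.0875, 0)
  M2 = (+0.0875, -0.0875, 0)
  M3 = (-0.0875, -0.0875, 0)
rvec = (0.0467, -0.1975, -0.1397), |rvec| = θ = 0.24638 rad = 14.117°
Rodrigues: sinθ=0.24390, 1−cosθ=0.03020; R = I + sinθ·[k]× + (1−cosθ)·[k]×²:
    [+0.97089 +0.13370 -0.19875]
    [-0.14288 +0.98921 -0.03250]
    [+0.19226 +0.05995 +0.97951]
t = (0.0611, -0.0836, 1.0046) m
M0: Pc = R·M0+t = (-0.01215, +0.01546, +0.99302); u = 894.3·(-0.01215)/0.99302 + 313.8 = 302.8547, v = 599.3·(+0.01546)/0.99302 + 258.7 = 268.0288
M1: Pc = R·M1+t = (+0.15775, -0.00955, +1.02667); u = 894.3·(+0.15775)/1.02667 + 313.8 = 451.2126, v = 599.3·(-0.00955)/1.02667 + 258.7 = 253.1275
M2: Pc = R·M2+t = (+0.13435, -0.18266, +1.01618); u = 894.3·(+0.13435)/1.01618 + 313.8 = 432.0397, v = 599.3·(-0.18266)/1.01618 + 258.7 = 150.9760
M3: Pc = R·M3+t = (-0.03555, -0.15765, +0.98253); u = 894.3·(-0.03555)/0.98253 + 313.8 = 281.4410, v = 599.3·(-0.15765)/0.98253 + 258.7 = 162.5383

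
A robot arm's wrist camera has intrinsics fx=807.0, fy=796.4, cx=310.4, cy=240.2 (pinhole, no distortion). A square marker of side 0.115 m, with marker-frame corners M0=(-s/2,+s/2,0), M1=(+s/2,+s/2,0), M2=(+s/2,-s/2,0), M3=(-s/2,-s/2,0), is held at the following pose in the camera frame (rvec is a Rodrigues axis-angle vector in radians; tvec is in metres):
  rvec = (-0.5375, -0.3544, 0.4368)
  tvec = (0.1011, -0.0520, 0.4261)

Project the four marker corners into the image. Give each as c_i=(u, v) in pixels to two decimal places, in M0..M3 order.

c0=(383.90, 166.25) c1=(573.80, 279.93) c2=(597.73, 124.13) c3=(436.44, 18.45)

Intrinsics K: fx=807.0, fy=796.4, cx=310.4, cy=240.2
Marker side s = 0.115 m; corners in marker frame (Z=0):
  M0 = (-0.0575, +0.0575, 0)
  M1 = (+0.0575, +0.0575, 0)
  M2 = (+0.0575, -0.0575, 0)
  M3 = (-0.0575, -0.0575, 0)
rvec = (-0.5375, -0.3544, 0.4368), |rvec| = θ = 0.77801 rad = 44.577°
Rodrigues: sinθ=0.70186, 1−cosθ=0.28769; R = I + sinθ·[k]× + (1−cosθ)·[k]×²:
    [+0.84962 -0.30351 -0.43130]
    [+0.48459 +0.77201 +0.41132]
    [+0.20813 -0.55847 +0.80299]
t = (0.1011, -0.0520, 0.4261) m
M0: Pc = R·M0+t = (+0.03479, -0.03547, +0.38202); u = 807.0·(+0.03479)/0.38202 + 310.4 = 383.9021, v = 796.4·(-0.03547)/0.38202 + 240.2 = 166.2488
M1: Pc = R·M1+t = (+0.13250, +0.02025, +0.40596); u = 807.0·(+0.13250)/0.40596 + 310.4 = 573.8000, v = 796.4·(+0.02025)/0.40596 + 240.2 = 279.9342
M2: Pc = R·M2+t = (+0.16741, -0.06853, +0.47018); u = 807.0·(+0.16741)/0.47018 + 310.4 = 597.7289, v = 796.4·(-0.06853)/0.47018 + 240.2 = 124.1279
M3: Pc = R·M3+t = (+0.06970, -0.12425, +0.44624); u = 807.0·(+0.06970)/0.44624 + 310.4 = 436.4447, v = 796.4·(-0.12425)/0.44624 + 240.2 = 18.4474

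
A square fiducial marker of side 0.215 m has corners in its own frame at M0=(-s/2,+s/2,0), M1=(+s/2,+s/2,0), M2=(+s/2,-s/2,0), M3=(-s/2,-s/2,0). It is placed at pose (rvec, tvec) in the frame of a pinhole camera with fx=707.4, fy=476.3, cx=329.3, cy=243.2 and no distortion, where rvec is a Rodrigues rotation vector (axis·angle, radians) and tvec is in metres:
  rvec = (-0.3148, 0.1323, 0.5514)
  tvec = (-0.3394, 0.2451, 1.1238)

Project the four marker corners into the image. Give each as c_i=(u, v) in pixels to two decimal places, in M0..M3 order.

c0=(20.88, 361.87) c1=(127.75, 413.85) c2=(209.52, 332.43) c3=(104.60, 286.00)

Intrinsics K: fx=707.4, fy=476.3, cx=329.3, cy=243.2
Marker side s = 0.215 m; corners in marker frame (Z=0):
  M0 = (-0.1075, +0.1075, 0)
  M1 = (+0.1075, +0.1075, 0)
  M2 = (+0.1075, -0.1075, 0)
  M3 = (-0.1075, -0.1075, 0)
rvec = (-0.3148, 0.1323, 0.5514), |rvec| = θ = 0.64857 rad = 37.160°
Rodrigues: sinθ=0.60405, 1−cosθ=0.20305; R = I + sinθ·[k]× + (1−cosθ)·[k]×²:
    [+0.84478 -0.53365 +0.03943]
    [+0.49344 +0.80540 +0.32840]
    [-0.20701 -0.25798 +0.94371]
t = (-0.3394, 0.2451, 1.1238) m
M0: Pc = R·M0+t = (-0.48758, +0.27863, +1.11832); u = 707.4·(-0.48758)/1.11832 + 329.3 = 20.8774, v = 476.3·(+0.27863)/1.11832 + 243.2 = 361.8724
M1: Pc = R·M1+t = (-0.30595, +0.38473, +1.07381); u = 707.4·(-0.30595)/1.07381 + 329.3 = 127.7462, v = 476.3·(+0.38473)/1.07381 + 243.2 = 413.8484
M2: Pc = R·M2+t = (-0.19122, +0.21157, +1.12928); u = 707.4·(-0.19122)/1.12928 + 329.3 = 209.5177, v = 476.3·(+0.21157)/1.12928 + 243.2 = 332.4325
M3: Pc = R·M3+t = (-0.37285, +0.10547, +1.17379); u = 707.4·(-0.37285)/1.17379 + 329.3 = 104.5982, v = 476.3·(+0.10547)/1.17379 + 243.2 = 285.9996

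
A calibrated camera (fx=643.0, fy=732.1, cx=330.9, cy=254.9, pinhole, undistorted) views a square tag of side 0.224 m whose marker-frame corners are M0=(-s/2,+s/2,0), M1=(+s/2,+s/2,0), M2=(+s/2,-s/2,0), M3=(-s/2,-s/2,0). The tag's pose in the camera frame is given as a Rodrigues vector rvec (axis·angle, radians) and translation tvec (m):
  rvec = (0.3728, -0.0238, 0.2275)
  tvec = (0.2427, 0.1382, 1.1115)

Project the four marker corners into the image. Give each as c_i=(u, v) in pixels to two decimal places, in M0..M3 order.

Intrinsics K: fx=643.0, fy=732.1, cx=330.9, cy=254.9
Marker side s = 0.224 m; corners in marker frame (Z=0):
  M0 = (-0.1120, +0.1120, 0)
  M1 = (+0.1120, +0.1120, 0)
  M2 = (+0.1120, -0.1120, 0)
  M3 = (-0.1120, -0.1120, 0)
rvec = (0.3728, -0.0238, 0.2275), |rvec| = θ = 0.43738 rad = 25.060°
Rodrigues: sinθ=0.42357, 1−cosθ=0.09414; R = I + sinθ·[k]× + (1−cosθ)·[k]×²:
    [+0.97425 -0.22468 +0.01869]
    [+0.21595 +0.90614 -0.36369]
    [+0.06478 +0.35836 +0.93133]
t = (0.2427, 0.1382, 1.1115) m
M0: Pc = R·M0+t = (+0.10842, +0.21550, +1.14438); u = 643.0·(+0.10842)/1.14438 + 330.9 = 391.8182, v = 732.1·(+0.21550)/1.14438 + 254.9 = 392.7638
M1: Pc = R·M1+t = (+0.32665, +0.26387, +1.15889); u = 643.0·(+0.32665)/1.15889 + 330.9 = 512.1397, v = 732.1·(+0.26387)/1.15889 + 254.9 = 421.5957
M2: Pc = R·M2+t = (+0.37698, +0.06090, +1.07862); u = 643.0·(+0.37698)/1.07862 + 330.9 = 555.6305, v = 732.1·(+0.06090)/1.07862 + 254.9 = 296.2340
M3: Pc = R·M3+t = (+0.15875, +0.01253, +1.06411); u = 643.0·(+0.15875)/1.06411 + 330.9 = 426.8254, v = 732.1·(+0.01253)/1.06411 + 254.9 = 263.5176

c0=(391.82, 392.76) c1=(512.14, 421.60) c2=(555.63, 296.23) c3=(426.83, 263.52)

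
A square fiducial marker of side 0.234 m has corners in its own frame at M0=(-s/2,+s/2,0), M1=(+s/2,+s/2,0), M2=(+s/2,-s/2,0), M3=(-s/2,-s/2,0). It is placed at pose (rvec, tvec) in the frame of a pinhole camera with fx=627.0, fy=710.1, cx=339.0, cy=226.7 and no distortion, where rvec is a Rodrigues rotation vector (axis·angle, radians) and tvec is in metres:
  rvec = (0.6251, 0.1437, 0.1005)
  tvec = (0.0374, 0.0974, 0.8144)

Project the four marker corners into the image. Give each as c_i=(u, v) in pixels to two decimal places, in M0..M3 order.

c0=(280.36, 366.07) c1=(444.64, 396.06) c2=(474.55, 245.16) c3=(279.42, 214.53)

Intrinsics K: fx=627.0, fy=710.1, cx=339.0, cy=226.7
Marker side s = 0.234 m; corners in marker frame (Z=0):
  M0 = (-0.1170, +0.1170, 0)
  M1 = (+0.1170, +0.1170, 0)
  M2 = (+0.1170, -0.1170, 0)
  M3 = (-0.1170, -0.1170, 0)
rvec = (0.6251, 0.1437, 0.1005), |rvec| = θ = 0.64923 rad = 37.198°
Rodrigues: sinθ=0.60457, 1−cosθ=0.20345; R = I + sinθ·[k]× + (1−cosθ)·[k]×²:
    [+0.98516 -0.05023 +0.16414]
    [+0.13695 +0.80652 -0.57513]
    [-0.10349 +0.58907 +0.80142]
t = (0.0374, 0.0974, 0.8144) m
M0: Pc = R·M0+t = (-0.08374, +0.17574, +0.89543); u = 627.0·(-0.08374)/0.89543 + 339.0 = 280.3632, v = 710.1·(+0.17574)/0.89543 + 226.7 = 366.0664
M1: Pc = R·M1+t = (+0.14679, +0.20779, +0.87121); u = 627.0·(+0.14679)/0.87121 + 339.0 = 444.6403, v = 710.1·(+0.20779)/0.87121 + 226.7 = 396.0594
M2: Pc = R·M2+t = (+0.15854, +0.01906, +0.73337); u = 627.0·(+0.15854)/0.73337 + 339.0 = 474.5452, v = 710.1·(+0.01906)/0.73337 + 226.7 = 245.1553
M3: Pc = R·M3+t = (-0.07199, -0.01299, +0.75759); u = 627.0·(-0.07199)/0.75759 + 339.0 = 279.4219, v = 710.1·(-0.01299)/0.75759 + 226.7 = 214.5289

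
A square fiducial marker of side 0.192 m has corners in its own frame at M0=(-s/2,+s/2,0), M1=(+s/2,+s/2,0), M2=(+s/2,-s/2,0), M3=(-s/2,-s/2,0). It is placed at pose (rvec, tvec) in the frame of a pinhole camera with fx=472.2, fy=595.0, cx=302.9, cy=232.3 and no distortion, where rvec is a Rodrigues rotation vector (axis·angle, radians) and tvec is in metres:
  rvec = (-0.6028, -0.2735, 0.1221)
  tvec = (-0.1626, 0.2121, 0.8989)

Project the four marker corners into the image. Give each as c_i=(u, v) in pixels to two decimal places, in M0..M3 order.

Intrinsics K: fx=472.2, fy=595.0, cx=302.9, cy=232.3
Marker side s = 0.192 m; corners in marker frame (Z=0):
  M0 = (-0.0960, +0.0960, 0)
  M1 = (+0.0960, +0.0960, 0)
  M2 = (+0.0960, -0.0960, 0)
  M3 = (-0.0960, -0.0960, 0)
rvec = (-0.6028, -0.2735, 0.1221), |rvec| = θ = 0.67311 rad = 38.566°
Rodrigues: sinθ=0.62342, 1−cosθ=0.21811; R = I + sinθ·[k]× + (1−cosθ)·[k]×²:
    [+0.95681 -0.03372 -0.28874]
    [+0.19245 +0.81790 +0.54222]
    [+0.21788 -0.57438 +0.78906]
t = (-0.1626, 0.2121, 0.8989) m
M0: Pc = R·M0+t = (-0.25769, +0.27214, +0.82284); u = 472.2·(-0.25769)/0.82284 + 302.9 = 155.0204, v = 595.0·(+0.27214)/0.82284 + 232.3 = 429.0868
M1: Pc = R·M1+t = (-0.07398, +0.30909, +0.86468); u = 472.2·(-0.07398)/0.86468 + 302.9 = 262.4978, v = 595.0·(+0.30909)/0.86468 + 232.3 = 444.9931
M2: Pc = R·M2+t = (-0.06751, +0.15206, +0.97496); u = 472.2·(-0.06751)/0.97496 + 302.9 = 270.2035, v = 595.0·(+0.15206)/0.97496 + 232.3 = 325.0982
M3: Pc = R·M3+t = (-0.25122, +0.11511, +0.93312); u = 472.2·(-0.25122)/0.93312 + 302.9 = 175.7736, v = 595.0·(+0.11511)/0.93312 + 232.3 = 305.6968

c0=(155.02, 429.09) c1=(262.50, 444.99) c2=(270.20, 325.10) c3=(175.77, 305.70)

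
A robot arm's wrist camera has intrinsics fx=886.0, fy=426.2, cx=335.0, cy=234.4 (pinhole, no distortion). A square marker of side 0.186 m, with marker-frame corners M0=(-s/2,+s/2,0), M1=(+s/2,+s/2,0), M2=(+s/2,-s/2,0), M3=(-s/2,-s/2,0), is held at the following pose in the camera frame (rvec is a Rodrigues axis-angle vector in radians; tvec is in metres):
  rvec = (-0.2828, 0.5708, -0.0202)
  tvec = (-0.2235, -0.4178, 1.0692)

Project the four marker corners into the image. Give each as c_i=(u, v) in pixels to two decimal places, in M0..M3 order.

Intrinsics K: fx=886.0, fy=426.2, cx=335.0, cy=234.4
Marker side s = 0.186 m; corners in marker frame (Z=0):
  M0 = (-0.0930, +0.0930, 0)
  M1 = (+0.0930, +0.0930, 0)
  M2 = (+0.0930, -0.0930, 0)
  M3 = (-0.0930, -0.0930, 0)
rvec = (-0.2828, 0.5708, -0.0202), |rvec| = θ = 0.63734 rad = 36.517°
Rodrigues: sinθ=0.59506, 1−cosθ=0.19632; R = I + sinθ·[k]× + (1−cosθ)·[k]×²:
    [+0.84234 -0.05916 +0.53570]
    [-0.09688 +0.96115 +0.25847]
    [-0.53017 -0.26961 +0.80388]
t = (-0.2235, -0.4178, 1.0692) m
M0: Pc = R·M0+t = (-0.30734, -0.31940, +1.09343); u = 886.0·(-0.30734)/1.09343 + 335.0 = 85.9656, v = 426.2·(-0.31940)/1.09343 + 234.4 = 109.9023
M1: Pc = R·M1+t = (-0.15066, -0.33742, +0.99482); u = 886.0·(-0.15066)/0.99482 + 335.0 = 200.8165, v = 426.2·(-0.33742)/0.99482 + 234.4 = 89.8417
M2: Pc = R·M2+t = (-0.13966, -0.51620, +1.04497); u = 886.0·(-0.13966)/1.04497 + 335.0 = 216.5850, v = 426.2·(-0.51620)/1.04497 + 234.4 = 23.8644
M3: Pc = R·M3+t = (-0.29634, -0.49818, +1.14358); u = 886.0·(-0.29634)/1.14358 + 335.0 = 105.4109, v = 426.2·(-0.49818)/1.14358 + 234.4 = 48.7346

c0=(85.97, 109.90) c1=(200.82, 89.84) c2=(216.59, 23.86) c3=(105.41, 48.73)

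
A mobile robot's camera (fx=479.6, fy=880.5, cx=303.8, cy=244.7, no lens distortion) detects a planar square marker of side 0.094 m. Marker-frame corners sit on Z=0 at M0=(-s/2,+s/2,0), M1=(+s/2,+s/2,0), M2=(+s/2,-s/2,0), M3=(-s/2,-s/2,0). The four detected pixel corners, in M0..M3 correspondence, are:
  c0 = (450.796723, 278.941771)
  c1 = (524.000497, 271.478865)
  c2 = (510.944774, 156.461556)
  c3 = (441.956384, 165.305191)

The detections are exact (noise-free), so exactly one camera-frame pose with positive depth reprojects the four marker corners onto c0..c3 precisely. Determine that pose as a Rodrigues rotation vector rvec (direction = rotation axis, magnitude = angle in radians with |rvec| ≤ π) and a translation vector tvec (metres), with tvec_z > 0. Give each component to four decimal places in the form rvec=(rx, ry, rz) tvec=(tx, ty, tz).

Intrinsics K: fx=479.6, fy=880.5, cx=303.8, cy=244.7
Marker side s = 0.094 m; corners in marker frame (Z=0):
  M0 = (-0.0470, +0.0470, 0)
  M1 = (+0.0470, +0.0470, 0)
  M2 = (+0.0470, -0.0470, 0)
  M3 = (-0.0470, -0.0470, 0)
Detected image corners:
  c0 = (450.796723, 278.941771) px
  c1 = (524.000497, 271.478865) px
  c2 = (510.944774, 156.461556) px
  c3 = (441.956384, 165.305191) px
Planar DLT: solve 8×8 A·h = b for H (H[2,2]=1):
  H  [+673.01697 -174.95782 +481.48245]
  H  [-124.35747 +1084.41084 +216.45606]
  H  [-0.17158 -0.60434 +1.00000]
B = K⁻¹H; ‖b₁‖=1.524550, ‖b₂‖=1.524550; λ = 2/(‖b₁‖+‖b₂‖) = 0.655931, sign → tz>0 ⇒ λ=+0.655931
r₁ = λ·B[:,0] = (+0.99175,-0.06136,-0.11254); r₂ = λ·B[:,1] = (+0.01182,+0.91800,-0.39640)
r₃ = r₁×r₂ = (+0.12764,+0.39180,+0.91115); SVD([r₁ r₂ r₃]) → R = UVᵀ:
  R  [+0.99175 +0.01182 +0.12764]
  R  [-0.06136 +0.91800 +0.39180]
  R  [-0.11254 -0.39640 +0.91115]
t = (+0.24301, -0.02104, +0.65593) m
tr R = 2.820902; θ = arccos((tr R − 1)/2) = 0.426423 rad = 24.432°
axis k = ((R−Rᵀ)₃₂, (R−Rᵀ)₁₃, (R−Rᵀ)₂₁) / (2 sinθ) = (-0.952824, +0.290344, -0.088464)
rvec = θ·k = (-0.406306, +0.123809, -0.037723)

rvec=(-0.4063, 0.1238, -0.0377) tvec=(0.2430, -0.0210, 0.6559)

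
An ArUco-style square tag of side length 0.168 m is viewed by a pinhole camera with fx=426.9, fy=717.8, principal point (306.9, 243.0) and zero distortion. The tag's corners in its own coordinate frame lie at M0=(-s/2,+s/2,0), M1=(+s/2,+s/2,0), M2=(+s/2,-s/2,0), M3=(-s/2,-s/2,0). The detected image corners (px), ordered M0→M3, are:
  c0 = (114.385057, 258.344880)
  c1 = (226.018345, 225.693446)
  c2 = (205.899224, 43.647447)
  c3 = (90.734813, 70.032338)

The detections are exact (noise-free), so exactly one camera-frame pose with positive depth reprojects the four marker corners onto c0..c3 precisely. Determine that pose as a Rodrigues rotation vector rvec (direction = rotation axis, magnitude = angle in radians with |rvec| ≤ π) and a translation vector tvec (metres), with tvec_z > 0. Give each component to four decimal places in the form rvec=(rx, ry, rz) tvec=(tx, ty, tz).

Intrinsics K: fx=426.9, fy=717.8, cx=306.9, cy=243.0
Marker side s = 0.168 m; corners in marker frame (Z=0):
  M0 = (-0.0840, +0.0840, 0)
  M1 = (+0.0840, +0.0840, 0)
  M2 = (+0.0840, -0.0840, 0)
  M3 = (-0.0840, -0.0840, 0)
Detected image corners:
  c0 = (114.385057, 258.344880) px
  c1 = (226.018345, 225.693446) px
  c2 = (205.899224, 43.647447) px
  c3 = (90.734813, 70.032338) px
Planar DLT: solve 8×8 A·h = b for H (H[2,2]=1):
  H  [+710.55503 +152.69978 +160.45723]
  H  [-142.44134 +1123.14127 +150.25695]
  H  [+0.22408 +0.14211 +1.00000]
B = K⁻¹H; ‖b₁‖=1.544520, ‖b₂‖=1.544520; λ = 2/(‖b₁‖+‖b₂‖) = 0.647450, sign → tz>0 ⇒ λ=+0.647450
r₁ = λ·B[:,0] = (+0.97335,-0.17760,+0.14508); r₂ = λ·B[:,1] = (+0.16545,+0.98192,+0.09201)
r₃ = r₁×r₂ = (-0.15880,-0.06555,+0.98513); SVD([r₁ r₂ r₃]) → R = UVᵀ:
  R  [+0.97335 +0.16545 -0.15880]
  R  [-0.17760 +0.98192 -0.06555]
  R  [+0.14508 +0.09201 +0.98513]
t = (-0.22210, -0.08365, +0.64745) m
tr R = 2.940400; θ = arccos((tr R − 1)/2) = 0.244741 rad = 14.023°
axis k = ((R−Rᵀ)₃₂, (R−Rᵀ)₁₃, (R−Rᵀ)₂₁) / (2 sinθ) = (+0.325122, -0.627065, -0.707873)
rvec = θ·k = (+0.079571, -0.153468, -0.173245)

rvec=(0.0796, -0.1535, -0.1732) tvec=(-0.2221, -0.0837, 0.6475)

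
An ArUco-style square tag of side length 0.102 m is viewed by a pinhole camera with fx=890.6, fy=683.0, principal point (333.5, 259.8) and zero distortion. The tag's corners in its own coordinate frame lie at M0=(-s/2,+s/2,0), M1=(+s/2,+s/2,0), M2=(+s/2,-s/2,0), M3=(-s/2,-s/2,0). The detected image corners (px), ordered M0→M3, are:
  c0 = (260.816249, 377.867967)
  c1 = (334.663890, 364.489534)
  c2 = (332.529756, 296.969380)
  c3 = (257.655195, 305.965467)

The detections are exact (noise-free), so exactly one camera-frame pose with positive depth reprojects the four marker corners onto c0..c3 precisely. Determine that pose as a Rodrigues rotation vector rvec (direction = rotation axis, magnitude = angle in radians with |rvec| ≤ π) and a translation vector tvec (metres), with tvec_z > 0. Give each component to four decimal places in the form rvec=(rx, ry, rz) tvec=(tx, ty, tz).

rvec=(0.0986, -0.6777, -0.0606) tvec=(-0.0395, 0.1100, 0.9815)

Intrinsics K: fx=890.6, fy=683.0, cx=333.5, cy=259.8
Marker side s = 0.102 m; corners in marker frame (Z=0):
  M0 = (-0.0510, +0.0510, 0)
  M1 = (+0.0510, +0.0510, 0)
  M2 = (+0.0510, -0.0510, 0)
  M3 = (-0.0510, -0.0510, 0)
Detected image corners:
  c0 = (260.816249, 377.867967) px
  c1 = (334.663890, 364.489534) px
  c2 = (332.529756, 296.969380) px
  c3 = (257.655195, 305.965467) px
Planar DLT: solve 8×8 A·h = b for H (H[2,2]=1):
  H  [+917.05332 +59.23060 +297.62688]
  H  [+103.56688 +720.68760 +336.34263]
  H  [+0.63442 +0.11280 +1.00000]
B = K⁻¹H; ‖b₁‖=1.018826, ‖b₂‖=1.018826; λ = 2/(‖b₁‖+‖b₂‖) = 0.981522, sign → tz>0 ⇒ λ=+0.981522
r₁ = λ·B[:,0] = (+0.77750,-0.08803,+0.62270); r₂ = λ·B[:,1] = (+0.02382,+0.99357,+0.11072)
r₃ = r₁×r₂ = (-0.62844,-0.07125,+0.77459); SVD([r₁ r₂ r₃]) → R = UVᵀ:
  R  [+0.77750 +0.02382 -0.62844]
  R  [-0.08803 +0.99357 -0.07125]
  R  [+0.62270 +0.11072 +0.77459]
t = (-0.03954, +0.11000, +0.98152) m
tr R = 2.545655; θ = arccos((tr R − 1)/2) = 0.687512 rad = 39.392°
axis k = ((R−Rᵀ)₃₂, (R−Rᵀ)₁₃, (R−Rᵀ)₂₁) / (2 sinθ) = (+0.143371, -0.985738, -0.088120)
rvec = θ·k = (+0.098569, -0.677707, -0.060584)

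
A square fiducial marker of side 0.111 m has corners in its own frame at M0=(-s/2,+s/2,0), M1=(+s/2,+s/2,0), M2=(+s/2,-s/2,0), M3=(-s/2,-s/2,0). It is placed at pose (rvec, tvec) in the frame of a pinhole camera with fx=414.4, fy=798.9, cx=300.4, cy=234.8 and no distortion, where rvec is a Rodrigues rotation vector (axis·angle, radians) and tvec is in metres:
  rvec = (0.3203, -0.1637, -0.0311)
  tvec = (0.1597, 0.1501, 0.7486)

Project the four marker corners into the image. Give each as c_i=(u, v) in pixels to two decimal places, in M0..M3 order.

Intrinsics K: fx=414.4, fy=798.9, cx=300.4, cy=234.8
Marker side s = 0.111 m; corners in marker frame (Z=0):
  M0 = (-0.0555, +0.0555, 0)
  M1 = (+0.0555, +0.0555, 0)
  M2 = (+0.0555, -0.0555, 0)
  M3 = (-0.0555, -0.0555, 0)
rvec = (0.3203, -0.1637, -0.0311), |rvec| = θ = 0.36105 rad = 20.687°
Rodrigues: sinθ=0.35326, 1−cosθ=0.06447; R = I + sinθ·[k]× + (1−cosθ)·[k]×²:
    [+0.98627 +0.00450 -0.16509]
    [-0.05636 +0.94878 -0.31087]
    [+0.15524 +0.31590 +0.93600]
t = (0.1597, 0.1501, 0.7486) m
M0: Pc = R·M0+t = (+0.10521, +0.20589, +0.75752); u = 414.4·(+0.10521)/0.75752 + 300.4 = 357.9561, v = 798.9·(+0.20589)/0.75752 + 234.8 = 451.9329
M1: Pc = R·M1+t = (+0.21469, +0.19963, +0.77475); u = 414.4·(+0.21469)/0.77475 + 300.4 = 415.2327, v = 798.9·(+0.19963)/0.77475 + 234.8 = 440.6523
M2: Pc = R·M2+t = (+0.21419, +0.09431, +0.73968); u = 414.4·(+0.21419)/0.73968 + 300.4 = 420.3969, v = 798.9·(+0.09431)/0.73968 + 234.8 = 336.6652
M3: Pc = R·M3+t = (+0.10471, +0.10057, +0.72245); u = 414.4·(+0.10471)/0.72245 + 300.4 = 360.4634, v = 798.9·(+0.10057)/0.72245 + 234.8 = 346.0130

c0=(357.96, 451.93) c1=(415.23, 440.65) c2=(420.40, 336.67) c3=(360.46, 346.01)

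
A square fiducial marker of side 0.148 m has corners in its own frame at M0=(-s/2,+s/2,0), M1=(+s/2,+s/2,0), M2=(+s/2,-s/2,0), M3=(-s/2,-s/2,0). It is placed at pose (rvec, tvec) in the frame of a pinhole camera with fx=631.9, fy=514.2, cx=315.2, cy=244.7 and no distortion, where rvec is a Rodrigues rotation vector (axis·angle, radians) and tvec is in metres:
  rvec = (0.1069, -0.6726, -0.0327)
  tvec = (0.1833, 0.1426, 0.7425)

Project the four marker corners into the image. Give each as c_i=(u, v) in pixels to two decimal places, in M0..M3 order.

c0=(427.39, 405.92) c1=(506.28, 381.15) c2=(510.76, 287.04) c3=(430.62, 299.84)

Intrinsics K: fx=631.9, fy=514.2, cx=315.2, cy=244.7
Marker side s = 0.148 m; corners in marker frame (Z=0):
  M0 = (-0.0740, +0.0740, 0)
  M1 = (+0.0740, +0.0740, 0)
  M2 = (+0.0740, -0.0740, 0)
  M3 = (-0.0740, -0.0740, 0)
rvec = (0.1069, -0.6726, -0.0327), |rvec| = θ = 0.68183 rad = 39.066°
Rodrigues: sinθ=0.63021, 1−cosθ=0.22358; R = I + sinθ·[k]× + (1−cosθ)·[k]×²:
    [+0.78192 -0.00435 -0.62337]
    [-0.06480 +0.99399 -0.08823]
    [+0.62000 +0.10939 +0.77694]
t = (0.1833, 0.1426, 0.7425) m
M0: Pc = R·M0+t = (+0.12512, +0.22095, +0.70471); u = 631.9·(+0.12512)/0.70471 + 315.2 = 427.3883, v = 514.2·(+0.22095)/0.70471 + 244.7 = 405.9183
M1: Pc = R·M1+t = (+0.24084, +0.21136, +0.79647); u = 631.9·(+0.24084)/0.79647 + 315.2 = 506.2753, v = 514.2·(+0.21136)/0.79647 + 244.7 = 381.1528
M2: Pc = R·M2+t = (+0.24148, +0.06425, +0.78029); u = 631.9·(+0.24148)/0.78029 + 315.2 = 510.7615, v = 514.2·(+0.06425)/0.78029 + 244.7 = 287.0396
M3: Pc = R·M3+t = (+0.12576, +0.07384, +0.68853); u = 631.9·(+0.12576)/0.68853 + 315.2 = 430.6176, v = 514.2·(+0.07384)/0.68853 + 244.7 = 299.8449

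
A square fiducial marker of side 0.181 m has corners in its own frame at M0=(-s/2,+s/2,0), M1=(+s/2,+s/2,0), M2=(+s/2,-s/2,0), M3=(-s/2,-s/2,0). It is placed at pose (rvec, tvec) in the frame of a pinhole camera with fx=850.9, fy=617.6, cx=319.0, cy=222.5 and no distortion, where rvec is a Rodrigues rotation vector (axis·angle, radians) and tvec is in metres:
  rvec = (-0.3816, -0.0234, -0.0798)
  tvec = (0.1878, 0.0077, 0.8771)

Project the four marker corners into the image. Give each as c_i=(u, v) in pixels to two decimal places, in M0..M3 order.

Intrinsics K: fx=850.9, fy=617.6, cx=319.0, cy=222.5
Marker side s = 0.181 m; corners in marker frame (Z=0):
  M0 = (-0.0905, +0.0905, 0)
  M1 = (+0.0905, +0.0905, 0)
  M2 = (+0.0905, -0.0905, 0)
  M3 = (-0.0905, -0.0905, 0)
rvec = (-0.3816, -0.0234, -0.0798), |rvec| = θ = 0.39056 rad = 22.377°
Rodrigues: sinθ=0.38070, 1−cosθ=0.07530; R = I + sinθ·[k]× + (1−cosθ)·[k]×²:
    [+0.99659 +0.08219 -0.00778]
    [-0.07338 +0.92497 +0.37289]
    [+0.03784 -0.37105 +0.92784]
t = (0.1878, 0.0077, 0.8771) m
M0: Pc = R·M0+t = (+0.10505, +0.09805, +0.84010); u = 850.9·(+0.10505)/0.84010 + 319.0 = 425.3987, v = 617.6·(+0.09805)/0.84010 + 222.5 = 294.5822
M1: Pc = R·M1+t = (+0.28543, +0.08477, +0.84694); u = 850.9·(+0.28543)/0.84694 + 319.0 = 605.7627, v = 617.6·(+0.08477)/0.84694 + 222.5 = 284.3142
M2: Pc = R·M2+t = (+0.27055, -0.08265, +0.91410); u = 850.9·(+0.27055)/0.91410 + 319.0 = 570.8453, v = 617.6·(-0.08265)/0.91410 + 222.5 = 166.6587
M3: Pc = R·M3+t = (+0.09017, -0.06937, +0.90726); u = 850.9·(+0.09017)/0.90726 + 319.0 = 403.5693, v = 617.6·(-0.06937)/0.90726 + 222.5 = 175.2782

c0=(425.40, 294.58) c1=(605.76, 284.31) c2=(570.85, 166.66) c3=(403.57, 175.28)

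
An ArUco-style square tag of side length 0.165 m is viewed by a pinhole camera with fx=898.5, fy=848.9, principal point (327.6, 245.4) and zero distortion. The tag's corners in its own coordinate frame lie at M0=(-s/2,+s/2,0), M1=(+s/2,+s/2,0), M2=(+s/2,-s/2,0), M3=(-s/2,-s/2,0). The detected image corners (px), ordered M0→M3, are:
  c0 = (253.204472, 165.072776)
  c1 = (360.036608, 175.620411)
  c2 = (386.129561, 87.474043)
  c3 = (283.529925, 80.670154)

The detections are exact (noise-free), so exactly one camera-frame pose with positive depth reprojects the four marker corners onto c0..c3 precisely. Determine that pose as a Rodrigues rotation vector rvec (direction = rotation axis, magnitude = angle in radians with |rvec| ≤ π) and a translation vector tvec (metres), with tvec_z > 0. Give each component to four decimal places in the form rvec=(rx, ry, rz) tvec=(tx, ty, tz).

Intrinsics K: fx=898.5, fy=848.9, cx=327.6, cy=245.4
Marker side s = 0.165 m; corners in marker frame (Z=0):
  M0 = (-0.0825, +0.0825, 0)
  M1 = (+0.0825, +0.0825, 0)
  M2 = (+0.0825, -0.0825, 0)
  M3 = (-0.0825, -0.0825, 0)
Detected image corners:
  c0 = (253.204472, 165.072776) px
  c1 = (360.036608, 175.620411) px
  c2 = (386.129561, 87.474043) px
  c3 = (283.529925, 80.670154) px
Planar DLT: solve 8×8 A·h = b for H (H[2,2]=1):
  H  [+559.88560 -269.82697 +320.08050]
  H  [+22.77108 +483.54420 +126.03203]
  H  [-0.23207 -0.30748 +1.00000]
B = K⁻¹H; ‖b₁‖=0.750722, ‖b₂‖=0.750722; λ = 2/(‖b₁‖+‖b₂‖) = 1.332051, sign → tz>0 ⇒ λ=+1.332051
r₁ = λ·B[:,0] = (+0.94276,+0.12509,-0.30913); r₂ = λ·B[:,1] = (-0.25069,+0.87715,-0.40958)
r₃ = r₁×r₂ = (+0.21992,+0.46363,+0.85830); SVD([r₁ r₂ r₃]) → R = UVᵀ:
  R  [+0.94276 -0.25069 +0.21992]
  R  [+0.12509 +0.87715 +0.46363]
  R  [-0.30913 -0.40958 +0.85830]
t = (-0.01115, -0.18731, +1.33205) m
tr R = 2.678214; θ = arccos((tr R − 1)/2) = 0.575157 rad = 32.954°
axis k = ((R−Rᵀ)₃₂, (R−Rᵀ)₁₃, (R−Rᵀ)₂₁) / (2 sinθ) = (-0.802630, +0.486287, +0.345412)
rvec = θ·k = (-0.461638, +0.279691, +0.198666)

rvec=(-0.4616, 0.2797, 0.1987) tvec=(-0.0111, -0.1873, 1.3321)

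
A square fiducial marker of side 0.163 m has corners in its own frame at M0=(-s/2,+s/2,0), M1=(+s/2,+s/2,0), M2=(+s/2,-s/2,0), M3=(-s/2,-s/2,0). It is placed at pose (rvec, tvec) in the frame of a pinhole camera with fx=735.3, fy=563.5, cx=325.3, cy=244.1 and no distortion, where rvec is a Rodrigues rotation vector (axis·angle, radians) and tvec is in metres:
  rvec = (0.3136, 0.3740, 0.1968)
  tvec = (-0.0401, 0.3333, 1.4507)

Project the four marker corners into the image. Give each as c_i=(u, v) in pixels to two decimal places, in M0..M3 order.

Intrinsics K: fx=735.3, fy=563.5, cx=325.3, cy=244.1
Marker side s = 0.163 m; corners in marker frame (Z=0):
  M0 = (-0.0815, +0.0815, 0)
  M1 = (+0.0815, +0.0815, 0)
  M2 = (+0.0815, -0.0815, 0)
  M3 = (-0.0815, -0.0815, 0)
rvec = (0.3136, 0.3740, 0.1968), |rvec| = θ = 0.52626 rad = 30.153°
Rodrigues: sinθ=0.50230, 1−cosθ=0.13531; R = I + sinθ·[k]× + (1−cosθ)·[k]×²:
    [+0.91274 -0.13054 +0.38713]
    [+0.24514 +0.93303 -0.26336]
    [-0.32682 +0.33528 +0.88361]
t = (-0.0401, 0.3333, 1.4507) m
M0: Pc = R·M0+t = (-0.12513, +0.38936, +1.50466); u = 735.3·(-0.12513)/1.50466 + 325.3 = 264.1527, v = 563.5·(+0.38936)/1.50466 + 244.1 = 389.9174
M1: Pc = R·M1+t = (+0.02365, +0.42932, +1.45139); u = 735.3·(+0.02365)/1.45139 + 325.3 = 337.2812, v = 563.5·(+0.42932)/1.45139 + 244.1 = 410.7833
M2: Pc = R·M2+t = (+0.04493, +0.27724, +1.39674); u = 735.3·(+0.04493)/1.39674 + 325.3 = 348.9515, v = 563.5·(+0.27724)/1.39674 + 244.1 = 355.9486
M3: Pc = R·M3+t = (-0.10385, +0.23728, +1.45001); u = 735.3·(-0.10385)/1.45001 + 325.3 = 272.6380, v = 563.5·(+0.23728)/1.45001 + 244.1 = 336.3108

c0=(264.15, 389.92) c1=(337.28, 410.78) c2=(348.95, 355.95) c3=(272.64, 336.31)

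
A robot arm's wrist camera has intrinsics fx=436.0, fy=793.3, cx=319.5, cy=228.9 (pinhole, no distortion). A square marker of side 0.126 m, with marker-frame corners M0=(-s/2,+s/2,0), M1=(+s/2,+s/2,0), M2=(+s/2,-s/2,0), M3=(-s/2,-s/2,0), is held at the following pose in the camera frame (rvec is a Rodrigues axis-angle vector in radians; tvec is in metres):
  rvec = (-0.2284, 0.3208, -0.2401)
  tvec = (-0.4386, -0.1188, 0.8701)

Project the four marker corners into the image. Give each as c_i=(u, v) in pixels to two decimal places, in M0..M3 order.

c0=(77.25, 190.37) c1=(127.46, 156.73) c2=(122.27, 50.56) c3=(74.08, 87.17)

Intrinsics K: fx=436.0, fy=793.3, cx=319.5, cy=228.9
Marker side s = 0.126 m; corners in marker frame (Z=0):
  M0 = (-0.0630, +0.0630, 0)
  M1 = (+0.0630, +0.0630, 0)
  M2 = (+0.0630, -0.0630, 0)
  M3 = (-0.0630, -0.0630, 0)
rvec = (-0.2284, 0.3208, -0.2401), |rvec| = θ = 0.46122 rad = 26.426°
Rodrigues: sinθ=0.44504, 1−cosθ=0.10449; R = I + sinθ·[k]× + (1−cosθ)·[k]×²:
    [+0.92113 +0.19569 +0.33648]
    [-0.26767 +0.94606 +0.18255]
    [-0.28261 -0.25822 +0.92383]
t = (-0.4386, -0.1188, 0.8701) m
M0: Pc = R·M0+t = (-0.48430, -0.04234, +0.87164); u = 436.0·(-0.48430)/0.87164 + 319.5 = 77.2475, v = 793.3·(-0.04234)/0.87164 + 228.9 = 190.3696
M1: Pc = R·M1+t = (-0.36824, -0.07606, +0.83603); u = 436.0·(-0.36824)/0.83603 + 319.5 = 127.4575, v = 793.3·(-0.07606)/0.83603 + 228.9 = 156.7260
M2: Pc = R·M2+t = (-0.39290, -0.19526, +0.86856); u = 436.0·(-0.39290)/0.86856 + 319.5 = 122.2743, v = 793.3·(-0.19526)/0.86856 + 228.9 = 50.5555
M3: Pc = R·M3+t = (-0.50896, -0.16154, +0.90417); u = 436.0·(-0.50896)/0.90417 + 319.5 = 74.0751, v = 793.3·(-0.16154)/0.90417 + 228.9 = 87.1697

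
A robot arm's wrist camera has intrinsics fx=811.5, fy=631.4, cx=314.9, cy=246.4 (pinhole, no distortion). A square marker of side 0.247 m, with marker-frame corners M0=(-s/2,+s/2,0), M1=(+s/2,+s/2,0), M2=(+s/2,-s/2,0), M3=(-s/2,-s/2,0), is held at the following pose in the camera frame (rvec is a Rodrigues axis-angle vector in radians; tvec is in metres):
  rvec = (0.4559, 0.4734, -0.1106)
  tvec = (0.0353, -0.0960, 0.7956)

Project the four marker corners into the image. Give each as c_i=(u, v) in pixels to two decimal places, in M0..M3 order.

c0=(271.15, 256.37) c1=(490.34, 258.09) c2=(455.27, 57.48) c3=(214.29, 84.11)

Intrinsics K: fx=811.5, fy=631.4, cx=314.9, cy=246.4
Marker side s = 0.247 m; corners in marker frame (Z=0):
  M0 = (-0.1235, +0.1235, 0)
  M1 = (+0.1235, +0.1235, 0)
  M2 = (+0.1235, -0.1235, 0)
  M3 = (-0.1235, -0.1235, 0)
rvec = (0.4559, 0.4734, -0.1106), |rvec| = θ = 0.66647 rad = 38.186°
Rodrigues: sinθ=0.61822, 1−cosθ=0.21399; R = I + sinθ·[k]× + (1−cosθ)·[k]×²:
    [+0.88614 +0.20657 +0.41483]
    [+0.00138 +0.89397 -0.44812]
    [-0.46342 +0.39767 +0.79190]
t = (0.0353, -0.0960, 0.7956) m
M0: Pc = R·M0+t = (-0.04863, +0.01423, +0.90194); u = 811.5·(-0.04863)/0.90194 + 314.9 = 271.1490, v = 631.4·(+0.01423)/0.90194 + 246.4 = 256.3651
M1: Pc = R·M1+t = (+0.17025, +0.01458, +0.78748); u = 811.5·(+0.17025)/0.78748 + 314.9 = 490.3424, v = 631.4·(+0.01458)/0.78748 + 246.4 = 258.0876
M2: Pc = R·M2+t = (+0.11923, -0.20623, +0.68926); u = 811.5·(+0.11923)/0.68926 + 314.9 = 455.2728, v = 631.4·(-0.20623)/0.68926 + 246.4 = 57.4764
M3: Pc = R·M3+t = (-0.09965, -0.20658, +0.80372); u = 811.5·(-0.09965)/0.80372 + 314.9 = 214.2860, v = 631.4·(-0.20658)/0.80372 + 246.4 = 84.1139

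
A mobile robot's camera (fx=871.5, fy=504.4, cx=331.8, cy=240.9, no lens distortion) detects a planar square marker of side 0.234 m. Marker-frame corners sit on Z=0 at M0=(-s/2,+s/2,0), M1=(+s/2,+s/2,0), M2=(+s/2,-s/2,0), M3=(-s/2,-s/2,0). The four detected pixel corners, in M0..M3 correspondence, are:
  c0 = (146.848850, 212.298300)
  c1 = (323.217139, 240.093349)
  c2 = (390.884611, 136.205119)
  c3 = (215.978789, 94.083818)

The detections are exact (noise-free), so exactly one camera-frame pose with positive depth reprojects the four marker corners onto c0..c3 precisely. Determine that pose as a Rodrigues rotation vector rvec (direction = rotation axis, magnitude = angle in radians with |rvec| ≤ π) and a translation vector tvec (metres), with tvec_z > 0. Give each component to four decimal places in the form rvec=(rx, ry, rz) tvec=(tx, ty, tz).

rvec=(0.2527, -0.5013, 0.3092) tvec=(-0.0672, -0.1363, 1.0086)

Intrinsics K: fx=871.5, fy=504.4, cx=331.8, cy=240.9
Marker side s = 0.234 m; corners in marker frame (Z=0):
  M0 = (-0.1170, +0.1170, 0)
  M1 = (+0.1170, +0.1170, 0)
  M2 = (+0.1170, -0.1170, 0)
  M3 = (-0.1170, -0.1170, 0)
Detected image corners:
  c0 = (146.848850, 212.298300) px
  c1 = (323.217139, 240.093349) px
  c2 = (390.884611, 136.205119) px
  c3 = (215.978789, 94.083818) px
Planar DLT: solve 8×8 A·h = b for H (H[2,2]=1):
  H  [+885.55102 -249.16220 +273.74241]
  H  [+234.34188 +500.01468 +172.73142]
  H  [+0.50108 +0.15955 +1.00000]
B = K⁻¹H; ‖b₁‖=0.991482, ‖b₂‖=0.991482; λ = 2/(‖b₁‖+‖b₂‖) = 1.008592, sign → tz>0 ⇒ λ=+1.008592
r₁ = λ·B[:,0] = (+0.83244,+0.22722,+0.50539); r₂ = λ·B[:,1] = (-0.34962,+0.92297,+0.16092)
r₃ = r₁×r₂ = (-0.42989,-0.31065,+0.84776); SVD([r₁ r₂ r₃]) → R = UVᵀ:
  R  [+0.83244 -0.34962 -0.42989]
  R  [+0.22722 +0.92297 -0.31065]
  R  [+0.50539 +0.16092 +0.84776]
t = (-0.06719, -0.13631, +1.00859) m
tr R = 2.603163; θ = arccos((tr R − 1)/2) = 0.640861 rad = 36.719°
axis k = ((R−Rᵀ)₃₂, (R−Rᵀ)₁₃, (R−Rᵀ)₂₁) / (2 sinθ) = (+0.394371, -0.782152, +0.482400)
rvec = θ·k = (+0.252737, -0.501250, +0.309151)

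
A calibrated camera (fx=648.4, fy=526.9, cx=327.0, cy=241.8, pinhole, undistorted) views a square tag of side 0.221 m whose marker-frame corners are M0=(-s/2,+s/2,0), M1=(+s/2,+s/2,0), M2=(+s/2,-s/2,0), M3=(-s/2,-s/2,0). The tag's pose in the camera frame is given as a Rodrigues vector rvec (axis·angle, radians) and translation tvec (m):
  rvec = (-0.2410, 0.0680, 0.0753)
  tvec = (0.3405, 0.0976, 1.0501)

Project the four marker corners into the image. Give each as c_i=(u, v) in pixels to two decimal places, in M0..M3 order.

Intrinsics K: fx=648.4, fy=526.9, cx=327.0, cy=241.8
Marker side s = 0.221 m; corners in marker frame (Z=0):
  M0 = (-0.1105, +0.1105, 0)
  M1 = (+0.1105, +0.1105, 0)
  M2 = (+0.1105, -0.1105, 0)
  M3 = (-0.1105, -0.1105, 0)
rvec = (-0.2410, 0.0680, 0.0753), |rvec| = θ = 0.26149 rad = 14.982°
Rodrigues: sinθ=0.25852, 1−cosθ=0.03399; R = I + sinθ·[k]× + (1−cosθ)·[k]×²:
    [+0.99488 -0.08259 +0.05821]
    [+0.06630 +0.96831 +0.24081]
    [-0.07625 -0.23572 +0.96883]
t = (0.3405, 0.0976, 1.0501) m
M0: Pc = R·M0+t = (+0.22144, +0.19727, +1.03248); u = 648.4·(+0.22144)/1.03248 + 327.0 = 466.0644, v = 526.9·(+0.19727)/1.03248 + 241.8 = 342.4728
M1: Pc = R·M1+t = (+0.44131, +0.21192, +1.01563); u = 648.4·(+0.44131)/1.01563 + 327.0 = 608.7412, v = 526.9·(+0.21192)/1.01563 + 241.8 = 351.7444
M2: Pc = R·M2+t = (+0.45956, -0.00207, +1.06772); u = 648.4·(+0.45956)/1.06772 + 327.0 = 606.0797, v = 526.9·(-0.00207)/1.06772 + 241.8 = 240.7776
M3: Pc = R·M3+t = (+0.23969, -0.01672, +1.08457); u = 648.4·(+0.23969)/1.08457 + 327.0 = 470.2973, v = 526.9·(-0.01672)/1.08457 + 241.8 = 233.6754

c0=(466.06, 342.47) c1=(608.74, 351.74) c2=(606.08, 240.78) c3=(470.30, 233.68)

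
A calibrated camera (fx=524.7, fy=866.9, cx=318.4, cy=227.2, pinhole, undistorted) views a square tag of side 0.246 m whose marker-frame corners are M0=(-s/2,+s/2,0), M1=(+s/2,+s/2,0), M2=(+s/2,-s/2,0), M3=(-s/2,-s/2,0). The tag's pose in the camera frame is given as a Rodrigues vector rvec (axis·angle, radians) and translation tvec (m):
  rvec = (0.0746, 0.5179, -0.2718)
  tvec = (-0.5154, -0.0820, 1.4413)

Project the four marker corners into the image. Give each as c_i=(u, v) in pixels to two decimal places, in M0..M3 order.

Intrinsics K: fx=524.7, fy=866.9, cx=318.4, cy=227.2
Marker side s = 0.246 m; corners in marker frame (Z=0):
  M0 = (-0.1230, +0.1230, 0)
  M1 = (+0.1230, +0.1230, 0)
  M2 = (+0.1230, -0.1230, 0)
  M3 = (-0.1230, -0.1230, 0)
rvec = (0.0746, 0.5179, -0.2718), |rvec| = θ = 0.58963 rad = 33.783°
Rodrigues: sinθ=0.55605, 1−cosθ=0.16885; R = I + sinθ·[k]× + (1−cosθ)·[k]×²:
    [+0.83385 +0.27509 +0.47856]
    [-0.23756 +0.96142 -0.13872]
    [-0.49826 +0.00198 +0.86703]
t = (-0.5154, -0.0820, 1.4413) m
M0: Pc = R·M0+t = (-0.58413, +0.06547, +1.50283); u = 524.7·(-0.58413)/1.50283 + 318.4 = 114.4568, v = 866.9·(+0.06547)/1.50283 + 227.2 = 264.9683
M1: Pc = R·M1+t = (-0.37900, +0.00703, +1.38026); u = 524.7·(-0.37900)/1.38026 + 318.4 = 174.3244, v = 866.9·(+0.00703)/1.38026 + 227.2 = 231.6183
M2: Pc = R·M2+t = (-0.44667, -0.22947, +1.37977); u = 524.7·(-0.44667)/1.37977 + 318.4 = 148.5392, v = 866.9·(-0.22947)/1.37977 + 227.2 = 83.0231
M3: Pc = R·M3+t = (-0.65180, -0.17103, +1.50234); u = 524.7·(-0.65180)/1.50234 + 318.4 = 90.7559, v = 866.9·(-0.17103)/1.50234 + 227.2 = 128.5074

c0=(114.46, 264.97) c1=(174.32, 231.62) c2=(148.54, 83.02) c3=(90.76, 128.51)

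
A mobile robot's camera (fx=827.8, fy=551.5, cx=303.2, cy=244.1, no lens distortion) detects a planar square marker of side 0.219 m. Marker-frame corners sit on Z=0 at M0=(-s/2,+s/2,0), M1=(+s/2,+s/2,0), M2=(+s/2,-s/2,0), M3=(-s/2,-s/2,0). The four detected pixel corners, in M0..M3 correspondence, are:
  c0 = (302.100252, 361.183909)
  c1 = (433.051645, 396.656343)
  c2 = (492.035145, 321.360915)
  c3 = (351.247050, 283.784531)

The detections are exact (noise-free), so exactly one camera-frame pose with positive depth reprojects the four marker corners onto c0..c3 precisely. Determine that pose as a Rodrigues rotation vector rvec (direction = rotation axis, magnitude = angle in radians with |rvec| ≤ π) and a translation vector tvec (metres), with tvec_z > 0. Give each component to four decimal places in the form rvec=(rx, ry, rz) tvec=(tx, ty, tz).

rvec=(0.3984, 0.1107, 0.3672) tvec=(0.1358, 0.2211, 1.2452)

Intrinsics K: fx=827.8, fy=551.5, cx=303.2, cy=244.1
Marker side s = 0.219 m; corners in marker frame (Z=0):
  M0 = (-0.1095, +0.1095, 0)
  M1 = (+0.1095, +0.1095, 0)
  M2 = (+0.1095, -0.1095, 0)
  M3 = (-0.1095, -0.1095, 0)
Detected image corners:
  c0 = (302.100252, 361.183909) px
  c1 = (433.051645, 396.656343) px
  c2 = (492.035145, 321.360915) px
  c3 = (351.247050, 283.784531) px
Planar DLT: solve 8×8 A·h = b for H (H[2,2]=1):
  H  [+608.91017 -120.61755 +393.45999]
  H  [+157.35901 +457.59697 +342.02883]
  H  [-0.02715 +0.31978 +1.00000]
B = K⁻¹H; ‖b₁‖=0.803089, ‖b₂‖=0.803089; λ = 2/(‖b₁‖+‖b₂‖) = 1.245192, sign → tz>0 ⇒ λ=+1.245192
r₁ = λ·B[:,0] = (+0.92832,+0.37025,-0.03381); r₂ = λ·B[:,1] = (-0.32728,+0.85693,+0.39819)
r₃ = r₁×r₂ = (+0.17640,-0.35858,+0.91668); SVD([r₁ r₂ r₃]) → R = UVᵀ:
  R  [+0.92832 -0.32728 +0.17640]
  R  [+0.37025 +0.85693 -0.35858]
  R  [-0.03381 +0.39819 +0.91668]
t = (+0.13577, +0.22111, +1.24519) m
tr R = 2.701928; θ = arccos((tr R − 1)/2) = 0.552978 rad = 31.683°
axis k = ((R−Rᵀ)₃₂, (R−Rᵀ)₁₃, (R−Rᵀ)₂₁) / (2 sinθ) = (+0.720427, +0.200110, +0.664034)
rvec = θ·k = (+0.398380, +0.110657, +0.367196)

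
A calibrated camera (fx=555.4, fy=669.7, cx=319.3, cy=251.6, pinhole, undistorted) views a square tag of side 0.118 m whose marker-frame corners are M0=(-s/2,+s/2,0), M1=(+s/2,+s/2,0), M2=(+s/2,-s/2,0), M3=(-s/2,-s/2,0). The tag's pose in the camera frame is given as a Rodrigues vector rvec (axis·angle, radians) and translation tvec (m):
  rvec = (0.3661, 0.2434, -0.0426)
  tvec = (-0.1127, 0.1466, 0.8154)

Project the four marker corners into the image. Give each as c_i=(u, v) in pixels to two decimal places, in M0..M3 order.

Intrinsics K: fx=555.4, fy=669.7, cx=319.3, cy=251.6
Marker side s = 0.118 m; corners in marker frame (Z=0):
  M0 = (-0.0590, +0.0590, 0)
  M1 = (+0.0590, +0.0590, 0)
  M2 = (+0.0590, -0.0590, 0)
  M3 = (-0.0590, -0.0590, 0)
rvec = (0.3661, 0.2434, -0.0426), |rvec| = θ = 0.44169 rad = 25.307°
Rodrigues: sinθ=0.42747, 1−cosθ=0.09597; R = I + sinθ·[k]× + (1−cosθ)·[k]×²:
    [+0.96996 +0.08506 +0.22789]
    [+0.00261 +0.93318 -0.35941]
    [-0.24323 +0.34921 +0.90492]
t = (-0.1127, 0.1466, 0.8154) m
M0: Pc = R·M0+t = (-0.16491, +0.20150, +0.85035); u = 555.4·(-0.16491)/0.85035 + 319.3 = 211.5913, v = 669.7·(+0.20150)/0.85035 + 251.6 = 410.2949
M1: Pc = R·M1+t = (-0.05045, +0.20181, +0.82165); u = 555.4·(-0.05045)/0.82165 + 319.3 = 285.1958, v = 669.7·(+0.20181)/0.82165 + 251.6 = 416.0891
M2: Pc = R·M2+t = (-0.06049, +0.09170, +0.78045); u = 555.4·(-0.06049)/0.78045 + 319.3 = 276.2520, v = 669.7·(+0.09170)/0.78045 + 251.6 = 330.2847
M3: Pc = R·M3+t = (-0.17495, +0.09139, +0.80915); u = 555.4·(-0.17495)/0.80915 + 319.3 = 199.2164, v = 669.7·(+0.09139)/0.80915 + 251.6 = 327.2391

c0=(211.59, 410.29) c1=(285.20, 416.09) c2=(276.25, 330.28) c3=(199.22, 327.24)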